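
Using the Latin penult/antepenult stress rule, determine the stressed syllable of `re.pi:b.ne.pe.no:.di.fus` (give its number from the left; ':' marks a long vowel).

Classical Latin: stress the penult if heavy (long vowel or closed), else the antepenult.
Weights: 5 no: H, 6 di L, 7 fus H.
The penult (syllable 6, di) is light, so stress falls on the antepenult (syllable 5, no:).
Stress on syllable 5: re.pi:b.ne.pe.ˈno:.di.fus.

5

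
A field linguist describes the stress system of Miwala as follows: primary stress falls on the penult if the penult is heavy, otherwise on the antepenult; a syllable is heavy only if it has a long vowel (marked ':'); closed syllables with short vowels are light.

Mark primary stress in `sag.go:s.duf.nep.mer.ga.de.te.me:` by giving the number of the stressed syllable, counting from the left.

Weights: 7 de L, 8 te L, 9 me: H.
The penult (syllable 8, te) is light, so stress falls on the antepenult (syllable 7, de).
Primary stress: syllable 7 → sag.go:s.duf.nep.mer.ga.ˈde.te.me:.

7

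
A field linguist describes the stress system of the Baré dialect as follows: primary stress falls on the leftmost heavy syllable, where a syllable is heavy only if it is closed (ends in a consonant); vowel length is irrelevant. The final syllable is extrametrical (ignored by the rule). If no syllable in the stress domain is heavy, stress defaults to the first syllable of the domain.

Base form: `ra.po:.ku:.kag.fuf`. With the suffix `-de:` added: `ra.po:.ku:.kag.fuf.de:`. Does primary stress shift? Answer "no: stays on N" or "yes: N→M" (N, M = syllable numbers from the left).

Base `ra.po:.ku:.kag.fuf` (5 syllables):
  The final syllable (5, fuf) is extrametrical; the stress domain is syllables 1–4.
  Weights: 1 ra L, 2 po: L, 3 ku: L, 4 kag H.
  Heavy syllables in the domain: 4. The leftmost is syllable 4 (kag).
  → primary stress on syllable 4.
Suffixed `ra.po:.ku:.kag.fuf.de:` (6 syllables):
  The final syllable (6, de:) is extrametrical; the stress domain is syllables 1–5.
  Weights: 1 ra L, 2 po: L, 3 ku: L, 4 kag H, 5 fuf H.
  Heavy syllables in the domain: 4, 5. The leftmost is syllable 4 (kag).
  → primary stress on syllable 4.

no: stays on 4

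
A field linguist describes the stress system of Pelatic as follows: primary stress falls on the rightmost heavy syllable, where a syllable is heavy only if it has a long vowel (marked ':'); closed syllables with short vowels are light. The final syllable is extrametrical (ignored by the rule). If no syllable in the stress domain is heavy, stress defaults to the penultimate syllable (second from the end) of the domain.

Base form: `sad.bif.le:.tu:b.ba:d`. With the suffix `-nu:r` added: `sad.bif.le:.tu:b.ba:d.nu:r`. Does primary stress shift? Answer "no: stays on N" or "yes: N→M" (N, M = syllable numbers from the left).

yes: 4→5

Base `sad.bif.le:.tu:b.ba:d` (5 syllables):
  The final syllable (5, ba:d) is extrametrical; the stress domain is syllables 1–4.
  Weights: 1 sad L, 2 bif L, 3 le: H, 4 tu:b H.
  Heavy syllables in the domain: 3, 4. The rightmost is syllable 4 (tu:b).
  → primary stress on syllable 4.
Suffixed `sad.bif.le:.tu:b.ba:d.nu:r` (6 syllables):
  The final syllable (6, nu:r) is extrametrical; the stress domain is syllables 1–5.
  Weights: 1 sad L, 2 bif L, 3 le: H, 4 tu:b H, 5 ba:d H.
  Heavy syllables in the domain: 3, 4, 5. The rightmost is syllable 5 (ba:d).
  → primary stress on syllable 5.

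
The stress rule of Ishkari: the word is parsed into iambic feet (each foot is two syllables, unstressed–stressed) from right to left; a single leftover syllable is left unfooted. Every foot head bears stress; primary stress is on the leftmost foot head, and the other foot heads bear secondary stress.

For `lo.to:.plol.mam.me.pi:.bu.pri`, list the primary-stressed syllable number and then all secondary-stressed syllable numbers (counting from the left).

primary 2, secondary 4, 6, 8

Parse right to left into iambic (σˈσ) feet: (lo.ˈto:) (plol.ˈmam) (me.ˈpi:) (bu.ˈpri).
Foot heads (stressed positions): 2, 4, 6, 8.
End Rule Leftmost: primary stress on the leftmost head = syllable 2.
Secondary stress on 4, 6, 8: lo.ˈto:.plol.ˌmam.me.ˌpi:.bu.ˌpri.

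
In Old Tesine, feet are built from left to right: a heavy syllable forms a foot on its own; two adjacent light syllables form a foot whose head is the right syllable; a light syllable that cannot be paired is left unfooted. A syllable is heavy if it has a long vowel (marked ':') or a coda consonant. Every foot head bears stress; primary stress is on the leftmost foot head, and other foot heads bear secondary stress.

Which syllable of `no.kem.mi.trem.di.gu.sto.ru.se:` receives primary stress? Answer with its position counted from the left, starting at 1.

2

Weights: 1 no L, 2 kem H, 3 mi L, 4 trem H, 5 di L, 6 gu L, 7 sto L, 8 ru L, 9 se: H.
Parse left to right (heavy = foot alone; LL = one foot; stranded L unfooted): no (ˈkem) mi (ˈtrem) (di.ˈgu) (sto.ˈru) (ˈse:).
Foot heads: 2, 4, 6, 8, 9.
Primary stress on the leftmost head = syllable 2.
Primary stress: syllable 2 → no.ˈkem.mi.trem.di.gu.sto.ru.se:.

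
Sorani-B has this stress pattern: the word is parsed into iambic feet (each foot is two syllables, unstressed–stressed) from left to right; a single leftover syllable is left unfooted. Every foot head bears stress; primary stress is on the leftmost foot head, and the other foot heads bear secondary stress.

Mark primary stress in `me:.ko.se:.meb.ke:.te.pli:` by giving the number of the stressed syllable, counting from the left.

Parse left to right into iambic (σˈσ) feet: (me:.ˈko) (se:.ˈmeb) (ke:.ˈte) pli:. Syllable 7 is left unfooted.
Foot heads (stressed positions): 2, 4, 6.
End Rule Leftmost: primary stress on the leftmost head = syllable 2.
Primary stress: syllable 2 → me:.ˈko.se:.meb.ke:.te.pli:.

2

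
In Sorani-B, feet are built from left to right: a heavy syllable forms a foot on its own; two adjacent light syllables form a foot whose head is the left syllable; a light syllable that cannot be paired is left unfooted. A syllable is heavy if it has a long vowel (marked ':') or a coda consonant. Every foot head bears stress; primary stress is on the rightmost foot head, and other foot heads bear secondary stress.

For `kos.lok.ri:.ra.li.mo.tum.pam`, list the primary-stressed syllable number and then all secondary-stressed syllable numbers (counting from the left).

primary 8, secondary 1, 2, 3, 4, 7

Weights: 1 kos H, 2 lok H, 3 ri: H, 4 ra L, 5 li L, 6 mo L, 7 tum H, 8 pam H.
Parse left to right (heavy = foot alone; LL = one foot; stranded L unfooted): (ˈkos) (ˈlok) (ˈri:) (ˈra.li) mo (ˈtum) (ˈpam).
Foot heads: 1, 2, 3, 4, 7, 8.
Primary stress on the rightmost head = syllable 8.
Secondary stress on 1, 2, 3, 4, 7: ˌkos.ˌlok.ˌri:.ˌra.li.mo.ˌtum.ˈpam.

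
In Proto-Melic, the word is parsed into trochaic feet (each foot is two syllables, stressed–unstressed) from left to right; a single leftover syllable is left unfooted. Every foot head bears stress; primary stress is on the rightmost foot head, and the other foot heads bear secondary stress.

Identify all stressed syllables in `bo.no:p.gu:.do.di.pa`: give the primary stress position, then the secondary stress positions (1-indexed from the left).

primary 5, secondary 1, 3

Parse left to right into trochaic (ˈσσ) feet: (ˈbo.no:p) (ˈgu:.do) (ˈdi.pa).
Foot heads (stressed positions): 1, 3, 5.
End Rule Rightmost: primary stress on the rightmost head = syllable 5.
Secondary stress on 1, 3: ˌbo.no:p.ˌgu:.do.ˈdi.pa.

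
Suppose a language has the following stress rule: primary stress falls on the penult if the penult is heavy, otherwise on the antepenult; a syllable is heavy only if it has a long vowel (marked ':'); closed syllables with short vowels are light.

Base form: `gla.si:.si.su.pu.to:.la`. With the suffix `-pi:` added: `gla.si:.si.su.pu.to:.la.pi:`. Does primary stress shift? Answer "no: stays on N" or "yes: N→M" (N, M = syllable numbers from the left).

no: stays on 6

Base `gla.si:.si.su.pu.to:.la` (7 syllables):
  Weights: 5 pu L, 6 to: H, 7 la L.
  The penult (syllable 6, to:) is heavy, so it takes stress.
  → primary stress on syllable 6.
Suffixed `gla.si:.si.su.pu.to:.la.pi:` (8 syllables):
  Weights: 6 to: H, 7 la L, 8 pi: H.
  The penult (syllable 7, la) is light, so stress falls on the antepenult (syllable 6, to:).
  → primary stress on syllable 6.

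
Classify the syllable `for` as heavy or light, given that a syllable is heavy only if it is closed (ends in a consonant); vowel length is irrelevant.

heavy

`for`: short vowel, closed (coda /r/). Closed (coda /r/) → heavy.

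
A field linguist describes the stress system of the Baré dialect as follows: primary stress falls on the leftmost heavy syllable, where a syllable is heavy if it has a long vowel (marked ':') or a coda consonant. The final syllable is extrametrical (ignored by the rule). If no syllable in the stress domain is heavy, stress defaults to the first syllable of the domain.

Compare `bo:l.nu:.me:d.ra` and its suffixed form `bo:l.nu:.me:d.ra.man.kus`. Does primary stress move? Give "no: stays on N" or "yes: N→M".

no: stays on 1

Base `bo:l.nu:.me:d.ra` (4 syllables):
  The final syllable (4, ra) is extrametrical; the stress domain is syllables 1–3.
  Weights: 1 bo:l H, 2 nu: H, 3 me:d H.
  Heavy syllables in the domain: 1, 2, 3. The leftmost is syllable 1 (bo:l).
  → primary stress on syllable 1.
Suffixed `bo:l.nu:.me:d.ra.man.kus` (6 syllables):
  The final syllable (6, kus) is extrametrical; the stress domain is syllables 1–5.
  Weights: 1 bo:l H, 2 nu: H, 3 me:d H, 4 ra L, 5 man H.
  Heavy syllables in the domain: 1, 2, 3, 5. The leftmost is syllable 1 (bo:l).
  → primary stress on syllable 1.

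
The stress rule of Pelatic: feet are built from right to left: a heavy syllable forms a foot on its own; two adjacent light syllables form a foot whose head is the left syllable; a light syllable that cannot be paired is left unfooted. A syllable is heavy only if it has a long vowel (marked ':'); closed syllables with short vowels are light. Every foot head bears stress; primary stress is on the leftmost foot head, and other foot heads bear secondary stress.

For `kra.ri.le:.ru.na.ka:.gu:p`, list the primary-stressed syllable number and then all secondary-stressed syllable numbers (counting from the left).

Weights: 1 kra L, 2 ri L, 3 le: H, 4 ru L, 5 na L, 6 ka: H, 7 gu:p H.
Parse right to left (heavy = foot alone; LL = one foot; stranded L unfooted): (ˈkra.ri) (ˈle:) (ˈru.na) (ˈka:) (ˈgu:p).
Foot heads: 1, 3, 4, 6, 7.
Primary stress on the leftmost head = syllable 1.
Secondary stress on 3, 4, 6, 7: ˈkra.ri.ˌle:.ˌru.na.ˌka:.ˌgu:p.

primary 1, secondary 3, 4, 6, 7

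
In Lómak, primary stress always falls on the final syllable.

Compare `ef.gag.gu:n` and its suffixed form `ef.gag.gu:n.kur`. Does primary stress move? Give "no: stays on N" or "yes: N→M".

Base `ef.gag.gu:n` (3 syllables):
  The word has 3 syllables; the final syllable is syllable 3 (gu:n).
  → primary stress on syllable 3.
Suffixed `ef.gag.gu:n.kur` (4 syllables):
  The word has 4 syllables; the final syllable is syllable 4 (kur).
  → primary stress on syllable 4.

yes: 3→4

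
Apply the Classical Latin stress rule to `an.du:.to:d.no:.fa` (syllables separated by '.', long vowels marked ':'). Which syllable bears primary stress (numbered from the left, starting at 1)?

Classical Latin: stress the penult if heavy (long vowel or closed), else the antepenult.
Weights: 3 to:d H, 4 no: H, 5 fa L.
The penult (syllable 4, no:) is heavy, so it takes stress.
Stress on syllable 4: an.du:.to:d.ˈno:.fa.

4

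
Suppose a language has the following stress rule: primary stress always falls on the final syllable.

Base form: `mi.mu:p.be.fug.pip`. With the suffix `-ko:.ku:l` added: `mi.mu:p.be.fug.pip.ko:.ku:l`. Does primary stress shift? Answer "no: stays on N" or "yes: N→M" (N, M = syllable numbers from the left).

Base `mi.mu:p.be.fug.pip` (5 syllables):
  The word has 5 syllables; the final syllable is syllable 5 (pip).
  → primary stress on syllable 5.
Suffixed `mi.mu:p.be.fug.pip.ko:.ku:l` (7 syllables):
  The word has 7 syllables; the final syllable is syllable 7 (ku:l).
  → primary stress on syllable 7.

yes: 5→7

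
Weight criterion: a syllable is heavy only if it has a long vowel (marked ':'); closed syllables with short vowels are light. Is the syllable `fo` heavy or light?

light

`fo`: short vowel, open (no coda). Short vowel → light.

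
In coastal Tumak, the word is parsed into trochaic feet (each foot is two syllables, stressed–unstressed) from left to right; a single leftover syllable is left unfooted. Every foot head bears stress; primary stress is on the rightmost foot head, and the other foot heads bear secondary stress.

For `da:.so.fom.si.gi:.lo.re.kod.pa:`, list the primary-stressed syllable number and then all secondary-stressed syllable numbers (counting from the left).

primary 7, secondary 1, 3, 5

Parse left to right into trochaic (ˈσσ) feet: (ˈda:.so) (ˈfom.si) (ˈgi:.lo) (ˈre.kod) pa:. Syllable 9 is left unfooted.
Foot heads (stressed positions): 1, 3, 5, 7.
End Rule Rightmost: primary stress on the rightmost head = syllable 7.
Secondary stress on 1, 3, 5: ˌda:.so.ˌfom.si.ˌgi:.lo.ˈre.kod.pa:.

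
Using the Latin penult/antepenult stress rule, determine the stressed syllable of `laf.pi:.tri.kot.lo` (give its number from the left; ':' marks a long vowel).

4

Classical Latin: stress the penult if heavy (long vowel or closed), else the antepenult.
Weights: 3 tri L, 4 kot H, 5 lo L.
The penult (syllable 4, kot) is heavy, so it takes stress.
Stress on syllable 4: laf.pi:.tri.ˈkot.lo.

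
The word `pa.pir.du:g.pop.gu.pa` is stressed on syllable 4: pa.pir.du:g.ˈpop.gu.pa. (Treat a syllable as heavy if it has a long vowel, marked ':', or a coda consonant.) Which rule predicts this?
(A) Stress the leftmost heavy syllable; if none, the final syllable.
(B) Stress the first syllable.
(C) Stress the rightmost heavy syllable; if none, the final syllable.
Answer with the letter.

C

Rule A → syllable 2 (observed: 4).
Rule B → syllable 1 (observed: 4).
Rule C → syllable 4 ✓.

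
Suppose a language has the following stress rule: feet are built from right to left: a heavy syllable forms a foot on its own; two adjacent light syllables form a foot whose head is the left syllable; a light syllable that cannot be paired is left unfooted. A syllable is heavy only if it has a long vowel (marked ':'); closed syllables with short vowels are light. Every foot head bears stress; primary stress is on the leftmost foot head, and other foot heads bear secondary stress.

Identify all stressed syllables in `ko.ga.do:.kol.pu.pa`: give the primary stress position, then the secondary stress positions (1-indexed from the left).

Weights: 1 ko L, 2 ga L, 3 do: H, 4 kol L, 5 pu L, 6 pa L.
Parse right to left (heavy = foot alone; LL = one foot; stranded L unfooted): (ˈko.ga) (ˈdo:) kol (ˈpu.pa).
Foot heads: 1, 3, 5.
Primary stress on the leftmost head = syllable 1.
Secondary stress on 3, 5: ˈko.ga.ˌdo:.kol.ˌpu.pa.

primary 1, secondary 3, 5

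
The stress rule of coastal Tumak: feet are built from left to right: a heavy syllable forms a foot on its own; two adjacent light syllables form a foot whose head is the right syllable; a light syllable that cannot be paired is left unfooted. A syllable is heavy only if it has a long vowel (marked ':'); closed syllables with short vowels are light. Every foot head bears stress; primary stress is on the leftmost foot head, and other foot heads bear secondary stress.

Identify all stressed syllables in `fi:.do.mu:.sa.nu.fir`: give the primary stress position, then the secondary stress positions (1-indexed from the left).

Weights: 1 fi: H, 2 do L, 3 mu: H, 4 sa L, 5 nu L, 6 fir L.
Parse left to right (heavy = foot alone; LL = one foot; stranded L unfooted): (ˈfi:) do (ˈmu:) (sa.ˈnu) fir.
Foot heads: 1, 3, 5.
Primary stress on the leftmost head = syllable 1.
Secondary stress on 3, 5: ˈfi:.do.ˌmu:.sa.ˌnu.fir.

primary 1, secondary 3, 5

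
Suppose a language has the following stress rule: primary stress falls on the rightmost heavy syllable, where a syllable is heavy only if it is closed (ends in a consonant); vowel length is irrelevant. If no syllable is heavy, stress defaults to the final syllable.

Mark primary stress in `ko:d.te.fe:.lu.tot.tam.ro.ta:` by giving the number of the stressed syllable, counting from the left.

6

Weights: 1 ko:d H, 2 te L, 3 fe: L, 4 lu L, 5 tot H, 6 tam H, 7 ro L, 8 ta: L.
Heavy syllables in the domain: 1, 5, 6. The rightmost is syllable 6 (tam).
Primary stress: syllable 6 → ko:d.te.fe:.lu.tot.ˈtam.ro.ta:.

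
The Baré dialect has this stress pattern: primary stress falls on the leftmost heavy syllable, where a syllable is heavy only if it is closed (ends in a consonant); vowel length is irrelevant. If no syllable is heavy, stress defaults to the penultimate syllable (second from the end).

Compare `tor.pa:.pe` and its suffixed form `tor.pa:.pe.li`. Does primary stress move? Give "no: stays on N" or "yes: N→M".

Base `tor.pa:.pe` (3 syllables):
  Weights: 1 tor H, 2 pa: L, 3 pe L.
  Heavy syllables in the domain: 1. The leftmost is syllable 1 (tor).
  → primary stress on syllable 1.
Suffixed `tor.pa:.pe.li` (4 syllables):
  Weights: 1 tor H, 2 pa: L, 3 pe L, 4 li L.
  Heavy syllables in the domain: 1. The leftmost is syllable 1 (tor).
  → primary stress on syllable 1.

no: stays on 1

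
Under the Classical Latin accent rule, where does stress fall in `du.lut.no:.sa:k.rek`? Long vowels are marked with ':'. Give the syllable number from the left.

Classical Latin: stress the penult if heavy (long vowel or closed), else the antepenult.
Weights: 3 no: H, 4 sa:k H, 5 rek H.
The penult (syllable 4, sa:k) is heavy, so it takes stress.
Stress on syllable 4: du.lut.no:.ˈsa:k.rek.

4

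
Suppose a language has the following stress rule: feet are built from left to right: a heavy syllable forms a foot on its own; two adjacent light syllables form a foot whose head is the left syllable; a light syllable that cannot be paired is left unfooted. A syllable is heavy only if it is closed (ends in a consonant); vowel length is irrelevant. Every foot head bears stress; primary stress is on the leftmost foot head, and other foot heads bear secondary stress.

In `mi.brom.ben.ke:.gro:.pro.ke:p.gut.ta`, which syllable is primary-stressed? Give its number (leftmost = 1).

Weights: 1 mi L, 2 brom H, 3 ben H, 4 ke: L, 5 gro: L, 6 pro L, 7 ke:p H, 8 gut H, 9 ta L.
Parse left to right (heavy = foot alone; LL = one foot; stranded L unfooted): mi (ˈbrom) (ˈben) (ˈke:.gro:) pro (ˈke:p) (ˈgut) ta.
Foot heads: 2, 3, 4, 7, 8.
Primary stress on the leftmost head = syllable 2.
Primary stress: syllable 2 → mi.ˈbrom.ben.ke:.gro:.pro.ke:p.gut.ta.

2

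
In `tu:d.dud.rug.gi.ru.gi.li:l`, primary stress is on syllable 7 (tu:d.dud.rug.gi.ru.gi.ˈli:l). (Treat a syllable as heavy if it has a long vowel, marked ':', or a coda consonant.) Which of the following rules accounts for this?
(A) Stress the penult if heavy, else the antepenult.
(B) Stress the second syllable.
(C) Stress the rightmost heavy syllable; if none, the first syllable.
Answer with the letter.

Rule A → syllable 5 (observed: 7).
Rule B → syllable 2 (observed: 7).
Rule C → syllable 7 ✓.

C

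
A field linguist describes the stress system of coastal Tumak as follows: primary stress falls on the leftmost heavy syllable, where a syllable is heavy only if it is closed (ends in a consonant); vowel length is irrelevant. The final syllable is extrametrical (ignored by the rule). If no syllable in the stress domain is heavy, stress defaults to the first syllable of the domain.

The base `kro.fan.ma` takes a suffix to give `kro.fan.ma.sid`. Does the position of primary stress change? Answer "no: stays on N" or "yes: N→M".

no: stays on 2

Base `kro.fan.ma` (3 syllables):
  The final syllable (3, ma) is extrametrical; the stress domain is syllables 1–2.
  Weights: 1 kro L, 2 fan H.
  Heavy syllables in the domain: 2. The leftmost is syllable 2 (fan).
  → primary stress on syllable 2.
Suffixed `kro.fan.ma.sid` (4 syllables):
  The final syllable (4, sid) is extrametrical; the stress domain is syllables 1–3.
  Weights: 1 kro L, 2 fan H, 3 ma L.
  Heavy syllables in the domain: 2. The leftmost is syllable 2 (fan).
  → primary stress on syllable 2.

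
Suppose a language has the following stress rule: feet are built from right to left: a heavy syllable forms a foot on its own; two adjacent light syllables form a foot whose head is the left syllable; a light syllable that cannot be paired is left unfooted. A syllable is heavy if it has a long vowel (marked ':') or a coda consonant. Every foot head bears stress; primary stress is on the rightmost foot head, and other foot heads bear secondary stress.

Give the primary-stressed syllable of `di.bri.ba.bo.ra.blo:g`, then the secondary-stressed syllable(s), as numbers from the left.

Weights: 1 di L, 2 bri L, 3 ba L, 4 bo L, 5 ra L, 6 blo:g H.
Parse right to left (heavy = foot alone; LL = one foot; stranded L unfooted): di (ˈbri.ba) (ˈbo.ra) (ˈblo:g).
Foot heads: 2, 4, 6.
Primary stress on the rightmost head = syllable 6.
Secondary stress on 2, 4: di.ˌbri.ba.ˌbo.ra.ˈblo:g.

primary 6, secondary 2, 4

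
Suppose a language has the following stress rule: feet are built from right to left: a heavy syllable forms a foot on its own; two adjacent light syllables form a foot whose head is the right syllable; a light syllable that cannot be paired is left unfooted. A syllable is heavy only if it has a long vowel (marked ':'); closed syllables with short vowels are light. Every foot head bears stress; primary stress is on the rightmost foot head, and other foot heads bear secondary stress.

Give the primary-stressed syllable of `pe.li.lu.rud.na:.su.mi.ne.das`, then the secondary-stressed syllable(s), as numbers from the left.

primary 9, secondary 2, 4, 5, 7

Weights: 1 pe L, 2 li L, 3 lu L, 4 rud L, 5 na: H, 6 su L, 7 mi L, 8 ne L, 9 das L.
Parse right to left (heavy = foot alone; LL = one foot; stranded L unfooted): (pe.ˈli) (lu.ˈrud) (ˈna:) (su.ˈmi) (ne.ˈdas).
Foot heads: 2, 4, 5, 7, 9.
Primary stress on the rightmost head = syllable 9.
Secondary stress on 2, 4, 5, 7: pe.ˌli.lu.ˌrud.ˌna:.su.ˌmi.ne.ˈdas.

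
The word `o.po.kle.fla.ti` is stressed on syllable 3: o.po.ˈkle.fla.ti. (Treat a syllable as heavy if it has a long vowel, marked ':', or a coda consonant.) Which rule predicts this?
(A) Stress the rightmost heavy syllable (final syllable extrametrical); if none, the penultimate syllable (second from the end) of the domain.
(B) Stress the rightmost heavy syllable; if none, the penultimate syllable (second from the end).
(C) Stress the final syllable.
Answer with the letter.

A

Rule A → syllable 3 ✓.
Rule B → syllable 4 (observed: 3).
Rule C → syllable 5 (observed: 3).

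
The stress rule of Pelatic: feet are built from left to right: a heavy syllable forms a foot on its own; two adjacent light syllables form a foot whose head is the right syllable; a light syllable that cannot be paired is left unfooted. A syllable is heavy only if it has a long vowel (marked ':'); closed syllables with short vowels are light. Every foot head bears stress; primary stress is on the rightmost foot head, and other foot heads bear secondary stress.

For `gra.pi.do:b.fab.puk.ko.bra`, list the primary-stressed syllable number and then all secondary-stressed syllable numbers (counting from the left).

Weights: 1 gra L, 2 pi L, 3 do:b H, 4 fab L, 5 puk L, 6 ko L, 7 bra L.
Parse left to right (heavy = foot alone; LL = one foot; stranded L unfooted): (gra.ˈpi) (ˈdo:b) (fab.ˈpuk) (ko.ˈbra).
Foot heads: 2, 3, 5, 7.
Primary stress on the rightmost head = syllable 7.
Secondary stress on 2, 3, 5: gra.ˌpi.ˌdo:b.fab.ˌpuk.ko.ˈbra.

primary 7, secondary 2, 3, 5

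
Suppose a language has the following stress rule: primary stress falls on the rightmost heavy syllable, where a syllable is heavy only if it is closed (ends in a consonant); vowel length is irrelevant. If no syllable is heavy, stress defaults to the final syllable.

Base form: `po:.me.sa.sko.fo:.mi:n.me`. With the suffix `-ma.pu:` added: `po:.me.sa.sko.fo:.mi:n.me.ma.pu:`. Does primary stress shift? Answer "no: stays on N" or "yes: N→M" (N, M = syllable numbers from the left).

no: stays on 6

Base `po:.me.sa.sko.fo:.mi:n.me` (7 syllables):
  Weights: 1 po: L, 2 me L, 3 sa L, 4 sko L, 5 fo: L, 6 mi:n H, 7 me L.
  Heavy syllables in the domain: 6. The rightmost is syllable 6 (mi:n).
  → primary stress on syllable 6.
Suffixed `po:.me.sa.sko.fo:.mi:n.me.ma.pu:` (9 syllables):
  Weights: 1 po: L, 2 me L, 3 sa L, 4 sko L, 5 fo: L, 6 mi:n H, 7 me L, 8 ma L, 9 pu: L.
  Heavy syllables in the domain: 6. The rightmost is syllable 6 (mi:n).
  → primary stress on syllable 6.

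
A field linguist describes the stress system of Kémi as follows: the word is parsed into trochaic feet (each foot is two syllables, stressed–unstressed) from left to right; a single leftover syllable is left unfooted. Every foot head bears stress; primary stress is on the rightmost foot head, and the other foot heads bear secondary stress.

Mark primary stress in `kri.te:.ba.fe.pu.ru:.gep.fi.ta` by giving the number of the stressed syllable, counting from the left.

Parse left to right into trochaic (ˈσσ) feet: (ˈkri.te:) (ˈba.fe) (ˈpu.ru:) (ˈgep.fi) ta. Syllable 9 is left unfooted.
Foot heads (stressed positions): 1, 3, 5, 7.
End Rule Rightmost: primary stress on the rightmost head = syllable 7.
Primary stress: syllable 7 → kri.te:.ba.fe.pu.ru:.ˈgep.fi.ta.

7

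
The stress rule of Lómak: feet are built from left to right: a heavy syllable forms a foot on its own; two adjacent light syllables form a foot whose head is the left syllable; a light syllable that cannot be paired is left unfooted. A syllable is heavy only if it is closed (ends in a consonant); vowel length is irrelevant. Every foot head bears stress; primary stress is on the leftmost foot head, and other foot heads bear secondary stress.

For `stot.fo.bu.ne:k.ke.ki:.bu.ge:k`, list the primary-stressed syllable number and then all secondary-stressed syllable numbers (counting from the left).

primary 1, secondary 2, 4, 5, 8

Weights: 1 stot H, 2 fo L, 3 bu L, 4 ne:k H, 5 ke L, 6 ki: L, 7 bu L, 8 ge:k H.
Parse left to right (heavy = foot alone; LL = one foot; stranded L unfooted): (ˈstot) (ˈfo.bu) (ˈne:k) (ˈke.ki:) bu (ˈge:k).
Foot heads: 1, 2, 4, 5, 8.
Primary stress on the leftmost head = syllable 1.
Secondary stress on 2, 4, 5, 8: ˈstot.ˌfo.bu.ˌne:k.ˌke.ki:.bu.ˌge:k.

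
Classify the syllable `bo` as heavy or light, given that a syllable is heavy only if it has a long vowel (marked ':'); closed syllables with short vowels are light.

light

`bo`: short vowel, open (no coda). Short vowel → light.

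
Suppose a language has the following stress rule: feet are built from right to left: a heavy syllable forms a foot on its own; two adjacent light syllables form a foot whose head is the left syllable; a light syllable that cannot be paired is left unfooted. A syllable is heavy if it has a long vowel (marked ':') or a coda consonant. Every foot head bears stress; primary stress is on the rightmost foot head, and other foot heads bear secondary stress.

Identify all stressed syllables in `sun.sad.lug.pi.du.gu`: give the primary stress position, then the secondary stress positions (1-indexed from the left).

Weights: 1 sun H, 2 sad H, 3 lug H, 4 pi L, 5 du L, 6 gu L.
Parse right to left (heavy = foot alone; LL = one foot; stranded L unfooted): (ˈsun) (ˈsad) (ˈlug) pi (ˈdu.gu).
Foot heads: 1, 2, 3, 5.
Primary stress on the rightmost head = syllable 5.
Secondary stress on 1, 2, 3: ˌsun.ˌsad.ˌlug.pi.ˈdu.gu.

primary 5, secondary 1, 2, 3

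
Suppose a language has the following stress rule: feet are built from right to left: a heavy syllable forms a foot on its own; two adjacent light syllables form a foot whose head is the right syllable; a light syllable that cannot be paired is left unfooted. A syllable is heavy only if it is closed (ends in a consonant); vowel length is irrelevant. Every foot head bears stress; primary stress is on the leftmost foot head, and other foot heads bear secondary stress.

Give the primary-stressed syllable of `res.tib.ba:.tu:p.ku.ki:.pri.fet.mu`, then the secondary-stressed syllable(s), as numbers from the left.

Weights: 1 res H, 2 tib H, 3 ba: L, 4 tu:p H, 5 ku L, 6 ki: L, 7 pri L, 8 fet H, 9 mu L.
Parse right to left (heavy = foot alone; LL = one foot; stranded L unfooted): (ˈres) (ˈtib) ba: (ˈtu:p) ku (ki:.ˈpri) (ˈfet) mu.
Foot heads: 1, 2, 4, 7, 8.
Primary stress on the leftmost head = syllable 1.
Secondary stress on 2, 4, 7, 8: ˈres.ˌtib.ba:.ˌtu:p.ku.ki:.ˌpri.ˌfet.mu.

primary 1, secondary 2, 4, 7, 8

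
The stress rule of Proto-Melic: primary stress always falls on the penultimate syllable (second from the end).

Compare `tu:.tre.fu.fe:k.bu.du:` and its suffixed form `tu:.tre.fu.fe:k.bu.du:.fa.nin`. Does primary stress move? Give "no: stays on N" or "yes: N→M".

yes: 5→7

Base `tu:.tre.fu.fe:k.bu.du:` (6 syllables):
  The word has 6 syllables; the penultimate syllable (second from the end) is syllable 5 (bu).
  → primary stress on syllable 5.
Suffixed `tu:.tre.fu.fe:k.bu.du:.fa.nin` (8 syllables):
  The word has 8 syllables; the penultimate syllable (second from the end) is syllable 7 (fa).
  → primary stress on syllable 7.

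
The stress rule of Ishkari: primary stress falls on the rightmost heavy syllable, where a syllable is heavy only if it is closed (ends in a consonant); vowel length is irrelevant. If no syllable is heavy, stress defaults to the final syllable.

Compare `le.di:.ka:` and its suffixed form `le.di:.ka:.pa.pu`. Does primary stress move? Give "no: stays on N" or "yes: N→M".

yes: 3→5

Base `le.di:.ka:` (3 syllables):
  Weights: 1 le L, 2 di: L, 3 ka: L.
  No heavy syllable in the domain; default to the final syllable = syllable 3.
  → primary stress on syllable 3.
Suffixed `le.di:.ka:.pa.pu` (5 syllables):
  Weights: 1 le L, 2 di: L, 3 ka: L, 4 pa L, 5 pu L.
  No heavy syllable in the domain; default to the final syllable = syllable 5.
  → primary stress on syllable 5.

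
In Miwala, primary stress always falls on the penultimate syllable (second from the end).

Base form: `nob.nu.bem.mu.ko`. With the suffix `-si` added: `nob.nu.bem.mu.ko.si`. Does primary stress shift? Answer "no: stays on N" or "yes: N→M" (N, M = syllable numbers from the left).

yes: 4→5

Base `nob.nu.bem.mu.ko` (5 syllables):
  The word has 5 syllables; the penultimate syllable (second from the end) is syllable 4 (mu).
  → primary stress on syllable 4.
Suffixed `nob.nu.bem.mu.ko.si` (6 syllables):
  The word has 6 syllables; the penultimate syllable (second from the end) is syllable 5 (ko).
  → primary stress on syllable 5.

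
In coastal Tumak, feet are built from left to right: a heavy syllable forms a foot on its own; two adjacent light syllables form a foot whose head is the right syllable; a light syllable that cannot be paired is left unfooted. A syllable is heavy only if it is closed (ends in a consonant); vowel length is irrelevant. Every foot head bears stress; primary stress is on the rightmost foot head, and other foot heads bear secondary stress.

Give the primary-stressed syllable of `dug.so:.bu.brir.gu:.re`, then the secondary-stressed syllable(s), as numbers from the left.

primary 6, secondary 1, 3, 4

Weights: 1 dug H, 2 so: L, 3 bu L, 4 brir H, 5 gu: L, 6 re L.
Parse left to right (heavy = foot alone; LL = one foot; stranded L unfooted): (ˈdug) (so:.ˈbu) (ˈbrir) (gu:.ˈre).
Foot heads: 1, 3, 4, 6.
Primary stress on the rightmost head = syllable 6.
Secondary stress on 1, 3, 4: ˌdug.so:.ˌbu.ˌbrir.gu:.ˈre.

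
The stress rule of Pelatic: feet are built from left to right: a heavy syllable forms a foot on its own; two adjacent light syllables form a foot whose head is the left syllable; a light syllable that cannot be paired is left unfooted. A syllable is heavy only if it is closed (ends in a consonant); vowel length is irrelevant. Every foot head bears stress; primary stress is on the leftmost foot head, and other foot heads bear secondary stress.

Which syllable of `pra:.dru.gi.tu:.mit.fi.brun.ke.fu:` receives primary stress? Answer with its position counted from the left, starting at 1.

1

Weights: 1 pra: L, 2 dru L, 3 gi L, 4 tu: L, 5 mit H, 6 fi L, 7 brun H, 8 ke L, 9 fu: L.
Parse left to right (heavy = foot alone; LL = one foot; stranded L unfooted): (ˈpra:.dru) (ˈgi.tu:) (ˈmit) fi (ˈbrun) (ˈke.fu:).
Foot heads: 1, 3, 5, 7, 8.
Primary stress on the leftmost head = syllable 1.
Primary stress: syllable 1 → ˈpra:.dru.gi.tu:.mit.fi.brun.ke.fu:.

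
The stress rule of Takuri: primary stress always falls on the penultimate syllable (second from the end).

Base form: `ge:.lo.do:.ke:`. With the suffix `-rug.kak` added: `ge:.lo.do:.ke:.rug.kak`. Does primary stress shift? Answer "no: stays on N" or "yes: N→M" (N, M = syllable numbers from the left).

Base `ge:.lo.do:.ke:` (4 syllables):
  The word has 4 syllables; the penultimate syllable (second from the end) is syllable 3 (do:).
  → primary stress on syllable 3.
Suffixed `ge:.lo.do:.ke:.rug.kak` (6 syllables):
  The word has 6 syllables; the penultimate syllable (second from the end) is syllable 5 (rug).
  → primary stress on syllable 5.

yes: 3→5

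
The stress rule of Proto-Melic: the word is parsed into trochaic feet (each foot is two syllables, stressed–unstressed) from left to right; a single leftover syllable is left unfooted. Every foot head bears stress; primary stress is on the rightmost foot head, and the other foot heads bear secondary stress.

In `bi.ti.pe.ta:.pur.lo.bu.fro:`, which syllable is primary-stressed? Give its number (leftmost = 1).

Parse left to right into trochaic (ˈσσ) feet: (ˈbi.ti) (ˈpe.ta:) (ˈpur.lo) (ˈbu.fro:).
Foot heads (stressed positions): 1, 3, 5, 7.
End Rule Rightmost: primary stress on the rightmost head = syllable 7.
Primary stress: syllable 7 → bi.ti.pe.ta:.pur.lo.ˈbu.fro:.

7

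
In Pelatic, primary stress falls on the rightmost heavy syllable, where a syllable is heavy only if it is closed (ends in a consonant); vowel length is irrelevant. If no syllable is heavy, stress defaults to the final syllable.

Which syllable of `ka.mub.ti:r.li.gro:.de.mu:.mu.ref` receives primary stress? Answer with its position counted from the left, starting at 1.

Weights: 1 ka L, 2 mub H, 3 ti:r H, 4 li L, 5 gro: L, 6 de L, 7 mu: L, 8 mu L, 9 ref H.
Heavy syllables in the domain: 2, 3, 9. The rightmost is syllable 9 (ref).
Primary stress: syllable 9 → ka.mub.ti:r.li.gro:.de.mu:.mu.ˈref.

9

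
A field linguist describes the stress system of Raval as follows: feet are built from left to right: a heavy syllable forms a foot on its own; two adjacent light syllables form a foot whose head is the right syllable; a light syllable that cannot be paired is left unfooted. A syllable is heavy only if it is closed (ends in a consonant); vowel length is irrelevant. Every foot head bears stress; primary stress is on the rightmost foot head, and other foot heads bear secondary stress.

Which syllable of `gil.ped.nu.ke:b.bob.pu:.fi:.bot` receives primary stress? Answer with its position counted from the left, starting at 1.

8

Weights: 1 gil H, 2 ped H, 3 nu L, 4 ke:b H, 5 bob H, 6 pu: L, 7 fi: L, 8 bot H.
Parse left to right (heavy = foot alone; LL = one foot; stranded L unfooted): (ˈgil) (ˈped) nu (ˈke:b) (ˈbob) (pu:.ˈfi:) (ˈbot).
Foot heads: 1, 2, 4, 5, 7, 8.
Primary stress on the rightmost head = syllable 8.
Primary stress: syllable 8 → gil.ped.nu.ke:b.bob.pu:.fi:.ˈbot.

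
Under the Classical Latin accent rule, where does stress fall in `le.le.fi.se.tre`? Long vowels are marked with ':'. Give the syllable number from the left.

Classical Latin: stress the penult if heavy (long vowel or closed), else the antepenult.
Weights: 3 fi L, 4 se L, 5 tre L.
The penult (syllable 4, se) is light, so stress falls on the antepenult (syllable 3, fi).
Stress on syllable 3: le.le.ˈfi.se.tre.

3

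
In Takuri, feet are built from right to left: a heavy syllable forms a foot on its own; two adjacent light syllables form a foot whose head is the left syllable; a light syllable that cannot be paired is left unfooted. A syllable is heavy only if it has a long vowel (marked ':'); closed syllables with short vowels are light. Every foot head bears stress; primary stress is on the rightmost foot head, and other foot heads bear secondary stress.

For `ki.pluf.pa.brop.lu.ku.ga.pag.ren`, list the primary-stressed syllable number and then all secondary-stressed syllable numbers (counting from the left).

primary 8, secondary 2, 4, 6

Weights: 1 ki L, 2 pluf L, 3 pa L, 4 brop L, 5 lu L, 6 ku L, 7 ga L, 8 pag L, 9 ren L.
Parse right to left (heavy = foot alone; LL = one foot; stranded L unfooted): ki (ˈpluf.pa) (ˈbrop.lu) (ˈku.ga) (ˈpag.ren).
Foot heads: 2, 4, 6, 8.
Primary stress on the rightmost head = syllable 8.
Secondary stress on 2, 4, 6: ki.ˌpluf.pa.ˌbrop.lu.ˌku.ga.ˈpag.ren.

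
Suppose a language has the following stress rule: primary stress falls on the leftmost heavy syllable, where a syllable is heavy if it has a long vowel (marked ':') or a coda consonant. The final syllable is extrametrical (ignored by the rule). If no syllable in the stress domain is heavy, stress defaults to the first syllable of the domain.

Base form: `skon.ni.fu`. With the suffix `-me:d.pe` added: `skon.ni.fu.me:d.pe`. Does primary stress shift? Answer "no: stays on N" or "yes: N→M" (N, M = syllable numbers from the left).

Base `skon.ni.fu` (3 syllables):
  The final syllable (3, fu) is extrametrical; the stress domain is syllables 1–2.
  Weights: 1 skon H, 2 ni L.
  Heavy syllables in the domain: 1. The leftmost is syllable 1 (skon).
  → primary stress on syllable 1.
Suffixed `skon.ni.fu.me:d.pe` (5 syllables):
  The final syllable (5, pe) is extrametrical; the stress domain is syllables 1–4.
  Weights: 1 skon H, 2 ni L, 3 fu L, 4 me:d H.
  Heavy syllables in the domain: 1, 4. The leftmost is syllable 1 (skon).
  → primary stress on syllable 1.

no: stays on 1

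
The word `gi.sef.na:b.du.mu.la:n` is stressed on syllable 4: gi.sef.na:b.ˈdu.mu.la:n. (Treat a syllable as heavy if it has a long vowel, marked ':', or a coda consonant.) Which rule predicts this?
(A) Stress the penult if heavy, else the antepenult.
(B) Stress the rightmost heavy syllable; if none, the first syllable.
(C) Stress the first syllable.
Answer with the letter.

A

Rule A → syllable 4 ✓.
Rule B → syllable 6 (observed: 4).
Rule C → syllable 1 (observed: 4).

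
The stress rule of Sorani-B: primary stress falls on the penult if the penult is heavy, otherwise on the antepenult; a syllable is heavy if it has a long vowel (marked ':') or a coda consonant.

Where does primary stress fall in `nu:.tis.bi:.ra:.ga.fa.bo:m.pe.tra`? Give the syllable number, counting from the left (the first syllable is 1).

7

Weights: 7 bo:m H, 8 pe L, 9 tra L.
The penult (syllable 8, pe) is light, so stress falls on the antepenult (syllable 7, bo:m).
Primary stress: syllable 7 → nu:.tis.bi:.ra:.ga.fa.ˈbo:m.pe.tra.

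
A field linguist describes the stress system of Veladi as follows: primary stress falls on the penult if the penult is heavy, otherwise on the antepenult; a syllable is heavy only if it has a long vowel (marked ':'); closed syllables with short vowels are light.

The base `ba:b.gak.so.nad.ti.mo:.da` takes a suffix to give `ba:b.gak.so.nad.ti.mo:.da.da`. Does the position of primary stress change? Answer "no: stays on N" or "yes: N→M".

no: stays on 6

Base `ba:b.gak.so.nad.ti.mo:.da` (7 syllables):
  Weights: 5 ti L, 6 mo: H, 7 da L.
  The penult (syllable 6, mo:) is heavy, so it takes stress.
  → primary stress on syllable 6.
Suffixed `ba:b.gak.so.nad.ti.mo:.da.da` (8 syllables):
  Weights: 6 mo: H, 7 da L, 8 da L.
  The penult (syllable 7, da) is light, so stress falls on the antepenult (syllable 6, mo:).
  → primary stress on syllable 6.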